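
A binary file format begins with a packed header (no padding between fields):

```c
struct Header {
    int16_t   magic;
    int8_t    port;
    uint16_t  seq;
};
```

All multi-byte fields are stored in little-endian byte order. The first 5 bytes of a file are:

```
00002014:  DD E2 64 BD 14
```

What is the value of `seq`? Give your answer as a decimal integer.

`seq` follows `magic` (2 B), `port` (1 B), so it starts at offset 2 + 1 = 3 and occupies 2 bytes.
Bytes at offsets 3..4: BD 14.
Little-endian stores the least-significant byte at the lowest address.
Reassemble most-significant byte first: 14 BD → 0x14BD.
0x14BD = 5309.

5309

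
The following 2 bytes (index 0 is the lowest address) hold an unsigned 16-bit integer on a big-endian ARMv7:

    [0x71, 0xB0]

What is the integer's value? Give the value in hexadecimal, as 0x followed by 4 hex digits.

In big-endian order the high byte comes first in memory.
The bytes are already most-significant first: 0x71B0.

0x71B0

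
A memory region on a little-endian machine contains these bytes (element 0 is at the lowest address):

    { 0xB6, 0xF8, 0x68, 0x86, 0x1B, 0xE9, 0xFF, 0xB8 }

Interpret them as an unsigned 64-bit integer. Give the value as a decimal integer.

13330629726468372662

Little-endian stores the least-significant byte at the lowest address.
Reassemble most-significant byte first: B8 FF E9 1B 86 68 F8 B6 → 0xB8FFE91B8668F8B6.
0xB8FFE91B8668F8B6 = 13330629726468372662.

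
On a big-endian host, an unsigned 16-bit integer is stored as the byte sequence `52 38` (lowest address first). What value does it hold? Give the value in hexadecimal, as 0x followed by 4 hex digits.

0x5238

In big-endian order the high byte comes first in memory.
The bytes are already most-significant first: 0x5238.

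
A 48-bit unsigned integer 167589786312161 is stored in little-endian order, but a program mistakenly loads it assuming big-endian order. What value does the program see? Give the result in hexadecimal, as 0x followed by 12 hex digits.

167589786312161 in 48-bit hexadecimal is 0x986C09AE5DE1.
Stored little-endian, the bytes at ascending addresses are E1 5D AE 09 6C 98.
Read back as big-endian, the last byte is least significant, giving 0xE15DAE096C98.

0xE15DAE096C98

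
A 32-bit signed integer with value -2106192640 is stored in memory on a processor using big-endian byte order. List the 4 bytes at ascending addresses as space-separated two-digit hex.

82 76 0D 00

Two's complement of -2106192640 in 32 bits: 2106192640 = 0x7D89F300; invert → 0x82760CFF; add 1 → 0x82760D00.
Split into bytes (most-significant first): 82 76 0D 00.
Big-endian: lowest address holds the most-significant byte.
So the memory order matches the most-significant-first order: 82 76 0D 00.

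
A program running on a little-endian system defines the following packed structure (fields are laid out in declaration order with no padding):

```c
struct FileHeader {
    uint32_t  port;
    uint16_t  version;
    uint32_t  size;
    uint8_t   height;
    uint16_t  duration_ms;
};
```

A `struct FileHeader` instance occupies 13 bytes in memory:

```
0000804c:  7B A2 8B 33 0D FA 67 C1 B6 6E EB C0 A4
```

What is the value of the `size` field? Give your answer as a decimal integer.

`size` follows `port` (4 B), `version` (2 B), so it starts at offset 4 + 2 = 6 and occupies 4 bytes.
Bytes at offsets 6..9: 67 C1 B6 6E.
Little-endian: lowest address holds the least-significant byte.
Reassemble most-significant byte first: 6E B6 C1 67 → 0x6EB6C167.
0x6EB6C167 = 1857470823.

1857470823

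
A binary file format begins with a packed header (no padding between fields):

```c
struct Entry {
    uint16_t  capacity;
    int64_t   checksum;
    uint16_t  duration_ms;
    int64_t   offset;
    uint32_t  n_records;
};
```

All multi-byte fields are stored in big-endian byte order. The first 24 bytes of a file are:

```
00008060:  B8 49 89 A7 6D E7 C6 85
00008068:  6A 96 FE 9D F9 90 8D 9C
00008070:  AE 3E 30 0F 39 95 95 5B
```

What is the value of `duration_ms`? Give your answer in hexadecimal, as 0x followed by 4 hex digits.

`duration_ms` follows `capacity` (2 B), `checksum` (8 B), so it starts at offset 2 + 8 = 10 and occupies 2 bytes.
Bytes at offsets 10..11: FE 9D.
Big-endian stores the most-significant byte at the lowest address.
The bytes are already most-significant first: 0xFE9D.

0xFE9D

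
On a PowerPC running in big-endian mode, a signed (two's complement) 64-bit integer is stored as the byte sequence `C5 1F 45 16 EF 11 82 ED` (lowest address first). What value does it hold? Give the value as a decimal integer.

Big-endian stores the most-significant byte at the lowest address.
The bytes are already most-significant first: 0xC51F4516EF1182ED.
Top bit is set, so as a signed 64-bit value this is 0xC51F4516EF1182ED − 2^64 = -4242596359157218579.

-4242596359157218579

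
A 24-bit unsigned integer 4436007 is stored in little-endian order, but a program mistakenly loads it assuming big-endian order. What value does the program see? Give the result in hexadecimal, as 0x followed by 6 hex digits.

4436007 in 24-bit hexadecimal is 0x43B027.
Stored little-endian, the bytes at ascending addresses are 27 B0 43.
Read back as big-endian, the last byte is least significant, giving 0x27B043.

0x27B043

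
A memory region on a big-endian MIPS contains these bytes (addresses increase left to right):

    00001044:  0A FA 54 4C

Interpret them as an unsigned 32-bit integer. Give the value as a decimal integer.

184177740

Big-endian: lowest address holds the most-significant byte.
The bytes are already most-significant first: 0x0AFA544C.
0x0AFA544C = 184177740.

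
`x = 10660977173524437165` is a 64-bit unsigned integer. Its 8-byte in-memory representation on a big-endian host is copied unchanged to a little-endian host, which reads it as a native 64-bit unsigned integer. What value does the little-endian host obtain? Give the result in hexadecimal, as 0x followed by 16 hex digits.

10660977173524437165 in 64-bit hexadecimal is 0x93F366414A78D8AD.
Stored big-endian, the bytes at ascending addresses are 93 F3 66 41 4A 78 D8 AD.
Read back as little-endian, the first byte is least significant, giving 0xADD8784A4166F393.

0xADD8784A4166F393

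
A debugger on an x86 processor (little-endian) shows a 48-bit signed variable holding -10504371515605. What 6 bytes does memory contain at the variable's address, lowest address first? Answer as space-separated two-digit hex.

Two's complement of -10504371515605 in 48 bits: 10504371515605 = 0x098DBD5530D5; invert → 0xF67242AACF2A; add 1 → 0xF67242AACF2B.
Split into bytes (most-significant first): F6 72 42 AA CF 2B.
Little-endian: lowest address holds the least-significant byte.
So at ascending addresses the bytes are 2B CF AA 42 72 F6.

2B CF AA 42 72 F6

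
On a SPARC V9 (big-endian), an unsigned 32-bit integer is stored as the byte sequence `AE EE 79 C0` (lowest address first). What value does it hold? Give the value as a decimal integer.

Big-endian stores the most-significant byte at the lowest address.
The bytes are already most-significant first: 0xAEEE79C0.
0xAEEE79C0 = 2934864320.

2934864320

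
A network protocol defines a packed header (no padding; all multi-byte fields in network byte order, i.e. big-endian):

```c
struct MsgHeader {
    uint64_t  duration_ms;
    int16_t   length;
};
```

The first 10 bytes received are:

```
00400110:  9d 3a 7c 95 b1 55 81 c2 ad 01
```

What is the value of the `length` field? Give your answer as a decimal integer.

`length` follows `duration_ms` (8 bytes), so it starts at byte offset 8 and occupies 2 bytes.
Bytes at offsets 8..9: AD 01.
In big-endian order the high byte comes first in memory.
The bytes are already most-significant first: 0xAD01.
Top bit is set, so as a signed 16-bit value this is 0xAD01 − 2^16 = -21247.

-21247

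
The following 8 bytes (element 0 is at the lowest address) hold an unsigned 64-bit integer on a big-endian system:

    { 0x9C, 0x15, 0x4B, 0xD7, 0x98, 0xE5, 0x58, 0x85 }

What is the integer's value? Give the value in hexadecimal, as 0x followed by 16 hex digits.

Big-endian: lowest address holds the most-significant byte.
The bytes are already most-significant first: 0x9C154BD798E55885.

0x9C154BD798E55885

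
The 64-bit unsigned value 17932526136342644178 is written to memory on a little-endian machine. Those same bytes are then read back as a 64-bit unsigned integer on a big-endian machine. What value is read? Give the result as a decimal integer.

15169562438520659448

17932526136342644178 in 64-bit hexadecimal is 0xF8DD2182AA1C85D2.
Stored little-endian, the bytes at ascending addresses are D2 85 1C AA 82 21 DD F8.
Read back as big-endian, the last byte is least significant, giving 0xD2851CAA8221DDF8.
0xD2851CAA8221DDF8 = 15169562438520659448.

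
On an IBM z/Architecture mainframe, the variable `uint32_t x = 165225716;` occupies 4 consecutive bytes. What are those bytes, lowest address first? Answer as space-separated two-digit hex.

165225716 in hexadecimal, padded to 32 bits, is 0x09D924F4.
Split into bytes (most-significant first): 09 D9 24 F4.
In big-endian order the high byte comes first in memory.
So the memory order matches the most-significant-first order: 09 D9 24 F4.

09 D9 24 F4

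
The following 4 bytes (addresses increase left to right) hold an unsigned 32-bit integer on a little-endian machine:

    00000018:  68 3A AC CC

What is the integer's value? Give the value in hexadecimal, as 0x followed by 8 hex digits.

In little-endian order the low byte comes first in memory.
Reassemble most-significant byte first: CC AC 3A 68 → 0xCCAC3A68.

0xCCAC3A68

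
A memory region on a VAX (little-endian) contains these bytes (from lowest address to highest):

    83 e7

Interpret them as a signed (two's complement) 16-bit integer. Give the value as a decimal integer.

-6269

Little-endian: lowest address holds the least-significant byte.
Reassemble most-significant byte first: E7 83 → 0xE783.
Top bit is set, so as a signed 16-bit value this is 0xE783 − 2^16 = -6269.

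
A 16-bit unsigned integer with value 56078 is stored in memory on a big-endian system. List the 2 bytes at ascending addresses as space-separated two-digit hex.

56078 in hexadecimal, padded to 16 bits, is 0xDB0E.
Split into bytes (most-significant first): DB 0E.
In big-endian order the high byte comes first in memory.
So the memory order matches the most-significant-first order: DB 0E.

DB 0E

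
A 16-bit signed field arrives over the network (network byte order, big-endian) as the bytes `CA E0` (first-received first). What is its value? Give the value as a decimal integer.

In big-endian order the high byte comes first in memory.
The bytes are already most-significant first: 0xCAE0.
Top bit is set, so as a signed 16-bit value this is 0xCAE0 − 2^16 = -13600.

-13600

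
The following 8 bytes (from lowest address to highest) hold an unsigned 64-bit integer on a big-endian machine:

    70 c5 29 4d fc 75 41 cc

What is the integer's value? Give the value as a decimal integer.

Big-endian: lowest address holds the most-significant byte.
The bytes are already most-significant first: 0x70C5294DFC7541CC.
0x70C5294DFC7541CC = 8125946517584691660.

8125946517584691660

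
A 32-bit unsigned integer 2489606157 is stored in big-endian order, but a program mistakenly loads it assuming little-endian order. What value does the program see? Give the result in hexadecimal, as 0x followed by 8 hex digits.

2489606157 in 32-bit hexadecimal is 0x9464600D.
Stored big-endian, the bytes at ascending addresses are 94 64 60 0D.
Read back as little-endian, the first byte is least significant, giving 0x0D606494.

0x0D606494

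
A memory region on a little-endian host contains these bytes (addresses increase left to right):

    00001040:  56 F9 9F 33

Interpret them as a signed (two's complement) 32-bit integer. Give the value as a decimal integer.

Little-endian stores the least-significant byte at the lowest address.
Reassemble most-significant byte first: 33 9F F9 56 → 0x339FF956.
0x339FF956 = 866122070.

866122070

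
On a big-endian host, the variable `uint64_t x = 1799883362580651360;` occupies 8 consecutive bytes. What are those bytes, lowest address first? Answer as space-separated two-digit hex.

18 FA 78 61 CF C1 5D 60

1799883362580651360 in hexadecimal, padded to 64 bits, is 0x18FA7861CFC15D60.
Split into bytes (most-significant first): 18 FA 78 61 CF C1 5D 60.
Big-endian stores the most-significant byte at the lowest address.
So the memory order matches the most-significant-first order: 18 FA 78 61 CF C1 5D 60.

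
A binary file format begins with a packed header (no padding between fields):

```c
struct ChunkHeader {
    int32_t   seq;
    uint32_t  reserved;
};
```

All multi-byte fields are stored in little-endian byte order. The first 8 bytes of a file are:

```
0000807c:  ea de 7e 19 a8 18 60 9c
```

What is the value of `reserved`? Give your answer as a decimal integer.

2623543464

`reserved` follows `seq` (4 bytes), so it starts at byte offset 4 and occupies 4 bytes.
Bytes at offsets 4..7: A8 18 60 9C.
In little-endian order the low byte comes first in memory.
Reassemble most-significant byte first: 9C 60 18 A8 → 0x9C6018A8.
0x9C6018A8 = 2623543464.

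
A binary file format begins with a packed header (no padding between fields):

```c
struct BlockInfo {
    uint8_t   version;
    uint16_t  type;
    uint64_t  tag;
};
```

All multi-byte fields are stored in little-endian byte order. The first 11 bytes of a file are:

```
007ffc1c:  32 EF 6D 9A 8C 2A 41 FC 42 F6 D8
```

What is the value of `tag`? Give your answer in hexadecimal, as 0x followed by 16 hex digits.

`tag` follows `version` (1 B), `type` (2 B), so it starts at offset 1 + 2 = 3 and occupies 8 bytes.
Bytes at offsets 3..10: 9A 8C 2A 41 FC 42 F6 D8.
Little-endian stores the least-significant byte at the lowest address.
Reassemble most-significant byte first: D8 F6 42 FC 41 2A 8C 9A → 0xD8F642FC412A8C9A.

0xD8F642FC412A8C9A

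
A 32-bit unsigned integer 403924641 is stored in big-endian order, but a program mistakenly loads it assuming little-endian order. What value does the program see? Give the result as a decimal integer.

403924641 in 32-bit hexadecimal is 0x181366A1.
Stored big-endian, the bytes at ascending addresses are 18 13 66 A1.
Read back as little-endian, the first byte is least significant, giving 0xA1661318.
0xA1661318 = 2707821336.

2707821336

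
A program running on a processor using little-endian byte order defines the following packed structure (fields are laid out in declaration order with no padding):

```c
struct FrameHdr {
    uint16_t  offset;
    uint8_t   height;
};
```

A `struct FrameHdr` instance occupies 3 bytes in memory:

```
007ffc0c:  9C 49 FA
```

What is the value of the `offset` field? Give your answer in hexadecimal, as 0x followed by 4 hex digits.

`offset` is the first field, at byte offset 0, occupying 2 bytes.
Bytes at offsets 0..1: 9C 49.
Little-endian: lowest address holds the least-significant byte.
Reassemble most-significant byte first: 49 9C → 0x499C.

0x499C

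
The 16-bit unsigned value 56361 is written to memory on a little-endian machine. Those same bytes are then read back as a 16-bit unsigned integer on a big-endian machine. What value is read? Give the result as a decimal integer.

56361 in 16-bit hexadecimal is 0xDC29.
Stored little-endian, the bytes at ascending addresses are 29 DC.
Read back as big-endian, the last byte is least significant, giving 0x29DC.
0x29DC = 10716.

10716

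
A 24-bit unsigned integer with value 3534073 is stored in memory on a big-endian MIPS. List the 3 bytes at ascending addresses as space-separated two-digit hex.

3534073 in hexadecimal, padded to 24 bits, is 0x35ECF9.
Split into bytes (most-significant first): 35 EC F9.
In big-endian order the high byte comes first in memory.
So the memory order matches the most-significant-first order: 35 EC F9.

35 EC F9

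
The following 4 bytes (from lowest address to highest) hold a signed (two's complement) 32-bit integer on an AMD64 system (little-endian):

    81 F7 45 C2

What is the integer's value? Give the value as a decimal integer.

-1035602047

Little-endian: lowest address holds the least-significant byte.
Reassemble most-significant byte first: C2 45 F7 81 → 0xC245F781.
Top bit is set, so as a signed 32-bit value this is 0xC245F781 − 2^32 = -1035602047.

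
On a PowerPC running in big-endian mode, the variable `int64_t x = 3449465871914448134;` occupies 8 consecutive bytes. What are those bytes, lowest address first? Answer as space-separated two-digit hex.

2F DE F6 EF 38 4B 35 06

3449465871914448134 in hexadecimal, padded to 64 bits, is 0x2FDEF6EF384B3506.
Split into bytes (most-significant first): 2F DE F6 EF 38 4B 35 06.
In big-endian order the high byte comes first in memory.
So the memory order matches the most-significant-first order: 2F DE F6 EF 38 4B 35 06.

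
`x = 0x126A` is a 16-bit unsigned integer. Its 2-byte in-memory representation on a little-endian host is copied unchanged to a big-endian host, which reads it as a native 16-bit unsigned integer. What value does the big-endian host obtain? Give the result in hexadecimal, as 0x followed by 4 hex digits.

0x6A12

Stored little-endian, the bytes at ascending addresses are 6A 12.
Read back as big-endian, the last byte is least significant, giving 0x6A12.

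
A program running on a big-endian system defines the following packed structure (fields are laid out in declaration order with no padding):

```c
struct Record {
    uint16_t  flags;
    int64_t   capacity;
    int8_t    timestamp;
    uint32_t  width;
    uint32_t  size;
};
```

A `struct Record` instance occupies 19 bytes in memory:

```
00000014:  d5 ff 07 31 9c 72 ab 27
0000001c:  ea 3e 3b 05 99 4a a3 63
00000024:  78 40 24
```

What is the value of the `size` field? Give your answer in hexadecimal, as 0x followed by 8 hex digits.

`size` follows `flags` (2 B), `capacity` (8 B), `timestamp` (1 B), `width` (4 B), so it starts at offset 2 + 8 + 1 + 4 = 15 and occupies 4 bytes.
Bytes at offsets 15..18: 63 78 40 24.
In big-endian order the high byte comes first in memory.
The bytes are already most-significant first: 0x63784024.

0x63784024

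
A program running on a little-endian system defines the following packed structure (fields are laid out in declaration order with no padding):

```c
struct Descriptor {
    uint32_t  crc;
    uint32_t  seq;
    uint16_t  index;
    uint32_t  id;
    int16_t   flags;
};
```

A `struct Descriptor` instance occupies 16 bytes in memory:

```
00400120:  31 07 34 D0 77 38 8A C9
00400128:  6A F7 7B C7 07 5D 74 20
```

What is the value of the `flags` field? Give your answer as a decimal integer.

8308

`flags` follows `crc` (4 B), `seq` (4 B), `index` (2 B), `id` (4 B), so it starts at offset 4 + 4 + 2 + 4 = 14 and occupies 2 bytes.
Bytes at offsets 14..15: 74 20.
In little-endian order the low byte comes first in memory.
Reassemble most-significant byte first: 20 74 → 0x2074.
0x2074 = 8308.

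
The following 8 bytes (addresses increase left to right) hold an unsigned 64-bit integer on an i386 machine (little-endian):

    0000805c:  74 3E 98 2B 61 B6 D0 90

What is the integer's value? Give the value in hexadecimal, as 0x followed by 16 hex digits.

Little-endian: lowest address holds the least-significant byte.
Reassemble most-significant byte first: 90 D0 B6 61 2B 98 3E 74 → 0x90D0B6612B983E74.

0x90D0B6612B983E74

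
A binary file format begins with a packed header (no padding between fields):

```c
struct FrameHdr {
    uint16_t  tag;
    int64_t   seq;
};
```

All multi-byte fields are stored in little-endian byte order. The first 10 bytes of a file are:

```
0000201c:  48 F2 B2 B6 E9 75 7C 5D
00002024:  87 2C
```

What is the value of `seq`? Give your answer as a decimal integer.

3208636048660346546

`seq` follows `tag` (2 bytes), so it starts at byte offset 2 and occupies 8 bytes.
Bytes at offsets 2..9: B2 B6 E9 75 7C 5D 87 2C.
In little-endian order the low byte comes first in memory.
Reassemble most-significant byte first: 2C 87 5D 7C 75 E9 B6 B2 → 0x2C875D7C75E9B6B2.
0x2C875D7C75E9B6B2 = 3208636048660346546.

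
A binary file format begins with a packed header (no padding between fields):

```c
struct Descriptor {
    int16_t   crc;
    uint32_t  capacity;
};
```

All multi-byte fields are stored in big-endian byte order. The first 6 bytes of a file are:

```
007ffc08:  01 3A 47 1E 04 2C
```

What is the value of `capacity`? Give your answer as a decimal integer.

`capacity` follows `crc` (2 bytes), so it starts at byte offset 2 and occupies 4 bytes.
Bytes at offsets 2..5: 47 1E 04 2C.
Big-endian: lowest address holds the most-significant byte.
The bytes are already most-significant first: 0x471E042C.
0x471E042C = 1193149484.

1193149484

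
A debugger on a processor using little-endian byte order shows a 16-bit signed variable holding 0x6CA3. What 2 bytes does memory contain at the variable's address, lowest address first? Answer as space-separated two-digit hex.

A3 6C

Split into bytes (most-significant first): 6C A3.
In little-endian order the low byte comes first in memory.
So at ascending addresses the bytes are A3 6C.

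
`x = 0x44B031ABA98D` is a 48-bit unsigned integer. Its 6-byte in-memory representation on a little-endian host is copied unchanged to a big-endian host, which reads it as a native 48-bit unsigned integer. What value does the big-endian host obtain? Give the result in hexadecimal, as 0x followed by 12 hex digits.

Stored little-endian, the bytes at ascending addresses are 8D A9 AB 31 B0 44.
Read back as big-endian, the last byte is least significant, giving 0x8DA9AB31B044.

0x8DA9AB31B044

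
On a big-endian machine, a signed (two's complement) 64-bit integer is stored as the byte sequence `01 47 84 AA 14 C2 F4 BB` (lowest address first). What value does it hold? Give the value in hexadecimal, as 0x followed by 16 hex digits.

Big-endian stores the most-significant byte at the lowest address.
The bytes are already most-significant first: 0x014784AA14C2F4BB.

0x014784AA14C2F4BB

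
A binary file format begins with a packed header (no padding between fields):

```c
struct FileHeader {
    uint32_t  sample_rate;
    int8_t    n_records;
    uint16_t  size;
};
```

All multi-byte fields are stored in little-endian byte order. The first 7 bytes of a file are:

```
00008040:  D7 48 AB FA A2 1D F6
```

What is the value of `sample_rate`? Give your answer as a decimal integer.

4205529303

`sample_rate` is the first field, at byte offset 0, occupying 4 bytes.
Bytes at offsets 0..3: D7 48 AB FA.
Little-endian: lowest address holds the least-significant byte.
Reassemble most-significant byte first: FA AB 48 D7 → 0xFAAB48D7.
0xFAAB48D7 = 4205529303.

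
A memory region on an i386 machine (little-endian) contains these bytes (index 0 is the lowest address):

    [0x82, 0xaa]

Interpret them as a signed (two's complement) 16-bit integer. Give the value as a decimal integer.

-21886

In little-endian order the low byte comes first in memory.
Reassemble most-significant byte first: AA 82 → 0xAA82.
Top bit is set, so as a signed 16-bit value this is 0xAA82 − 2^16 = -21886.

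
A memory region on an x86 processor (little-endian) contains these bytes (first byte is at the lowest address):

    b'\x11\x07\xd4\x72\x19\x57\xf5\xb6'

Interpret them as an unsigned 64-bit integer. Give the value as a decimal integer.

13183539251009292049

In little-endian order the low byte comes first in memory.
Reassemble most-significant byte first: B6 F5 57 19 72 D4 07 11 → 0xB6F5571972D40711.
0xB6F5571972D40711 = 13183539251009292049.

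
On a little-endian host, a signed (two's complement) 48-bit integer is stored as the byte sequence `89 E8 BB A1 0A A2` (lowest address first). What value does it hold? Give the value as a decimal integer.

Little-endian stores the least-significant byte at the lowest address.
Reassemble most-significant byte first: A2 0A A1 BB E8 89 → 0xA20AA1BBE889.
Top bit is set, so as a signed 48-bit value this is 0xA20AA1BBE889 − 2^48 = -103308429891447.

-103308429891447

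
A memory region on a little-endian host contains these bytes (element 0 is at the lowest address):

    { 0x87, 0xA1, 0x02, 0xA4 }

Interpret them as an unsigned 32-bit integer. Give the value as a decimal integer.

2751635847

Little-endian: lowest address holds the least-significant byte.
Reassemble most-significant byte first: A4 02 A1 87 → 0xA402A187.
0xA402A187 = 2751635847.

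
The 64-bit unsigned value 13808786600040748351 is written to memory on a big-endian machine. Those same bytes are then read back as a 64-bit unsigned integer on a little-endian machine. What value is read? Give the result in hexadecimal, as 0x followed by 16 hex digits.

0x3F559A2A40AAA2BF

13808786600040748351 in 64-bit hexadecimal is 0xBFA2AA402A9A553F.
Stored big-endian, the bytes at ascending addresses are BF A2 AA 40 2A 9A 55 3F.
Read back as little-endian, the first byte is least significant, giving 0x3F559A2A40AAA2BF.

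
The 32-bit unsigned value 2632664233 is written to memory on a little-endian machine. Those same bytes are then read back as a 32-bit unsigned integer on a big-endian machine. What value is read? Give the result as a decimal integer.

2839866268

2632664233 in 32-bit hexadecimal is 0x9CEB44A9.
Stored little-endian, the bytes at ascending addresses are A9 44 EB 9C.
Read back as big-endian, the last byte is least significant, giving 0xA944EB9C.
0xA944EB9C = 2839866268.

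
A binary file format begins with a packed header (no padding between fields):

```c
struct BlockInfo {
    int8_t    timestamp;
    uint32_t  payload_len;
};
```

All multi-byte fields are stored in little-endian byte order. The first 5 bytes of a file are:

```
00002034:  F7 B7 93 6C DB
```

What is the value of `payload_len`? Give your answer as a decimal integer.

3681326007

`payload_len` follows `timestamp` (1 byte), so it starts at byte offset 1 and occupies 4 bytes.
Bytes at offsets 1..4: B7 93 6C DB.
Little-endian: lowest address holds the least-significant byte.
Reassemble most-significant byte first: DB 6C 93 B7 → 0xDB6C93B7.
0xDB6C93B7 = 3681326007.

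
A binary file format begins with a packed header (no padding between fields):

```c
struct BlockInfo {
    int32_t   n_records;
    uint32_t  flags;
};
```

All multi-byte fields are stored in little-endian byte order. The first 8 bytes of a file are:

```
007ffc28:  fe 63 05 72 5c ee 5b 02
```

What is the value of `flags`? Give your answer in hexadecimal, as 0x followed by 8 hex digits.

0x025BEE5C

`flags` follows `n_records` (4 bytes), so it starts at byte offset 4 and occupies 4 bytes.
Bytes at offsets 4..7: 5C EE 5B 02.
Little-endian stores the least-significant byte at the lowest address.
Reassemble most-significant byte first: 02 5B EE 5C → 0x025BEE5C.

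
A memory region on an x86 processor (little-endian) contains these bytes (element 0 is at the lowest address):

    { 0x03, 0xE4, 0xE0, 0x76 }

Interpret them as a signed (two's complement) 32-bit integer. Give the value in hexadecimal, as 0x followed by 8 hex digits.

Little-endian: lowest address holds the least-significant byte.
Reassemble most-significant byte first: 76 E0 E4 03 → 0x76E0E403.

0x76E0E403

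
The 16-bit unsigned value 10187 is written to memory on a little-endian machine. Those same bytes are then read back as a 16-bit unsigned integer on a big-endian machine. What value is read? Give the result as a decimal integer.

52007

10187 in 16-bit hexadecimal is 0x27CB.
Stored little-endian, the bytes at ascending addresses are CB 27.
Read back as big-endian, the last byte is least significant, giving 0xCB27.
0xCB27 = 52007.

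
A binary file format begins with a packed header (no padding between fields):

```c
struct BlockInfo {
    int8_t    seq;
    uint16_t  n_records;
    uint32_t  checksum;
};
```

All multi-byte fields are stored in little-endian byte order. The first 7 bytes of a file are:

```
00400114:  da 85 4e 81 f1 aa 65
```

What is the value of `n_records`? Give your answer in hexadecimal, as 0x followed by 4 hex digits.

`n_records` follows `seq` (1 byte), so it starts at byte offset 1 and occupies 2 bytes.
Bytes at offsets 1..2: 85 4E.
Little-endian stores the least-significant byte at the lowest address.
Reassemble most-significant byte first: 4E 85 → 0x4E85.

0x4E85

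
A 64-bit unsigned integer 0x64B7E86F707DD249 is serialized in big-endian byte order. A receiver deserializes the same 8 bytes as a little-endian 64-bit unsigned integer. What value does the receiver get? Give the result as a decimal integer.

5319452031745308516

Stored big-endian, the bytes at ascending addresses are 64 B7 E8 6F 70 7D D2 49.
Read back as little-endian, the first byte is least significant, giving 0x49D27D706FE8B764.
0x49D27D706FE8B764 = 5319452031745308516.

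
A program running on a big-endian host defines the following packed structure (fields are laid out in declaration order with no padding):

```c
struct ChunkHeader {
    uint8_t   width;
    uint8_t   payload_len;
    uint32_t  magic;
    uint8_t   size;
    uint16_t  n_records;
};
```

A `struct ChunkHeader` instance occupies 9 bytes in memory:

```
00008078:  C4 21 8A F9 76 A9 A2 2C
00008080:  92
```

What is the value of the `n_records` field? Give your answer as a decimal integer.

11410

`n_records` follows `width` (1 B), `payload_len` (1 B), `magic` (4 B), `size` (1 B), so it starts at offset 1 + 1 + 4 + 1 = 7 and occupies 2 bytes.
Bytes at offsets 7..8: 2C 92.
In big-endian order the high byte comes first in memory.
The bytes are already most-significant first: 0x2C92.
0x2C92 = 11410.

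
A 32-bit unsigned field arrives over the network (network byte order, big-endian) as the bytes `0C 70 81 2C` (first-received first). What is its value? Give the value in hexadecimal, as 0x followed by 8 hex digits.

Big-endian: lowest address holds the most-significant byte.
The bytes are already most-significant first: 0x0C70812C.

0x0C70812C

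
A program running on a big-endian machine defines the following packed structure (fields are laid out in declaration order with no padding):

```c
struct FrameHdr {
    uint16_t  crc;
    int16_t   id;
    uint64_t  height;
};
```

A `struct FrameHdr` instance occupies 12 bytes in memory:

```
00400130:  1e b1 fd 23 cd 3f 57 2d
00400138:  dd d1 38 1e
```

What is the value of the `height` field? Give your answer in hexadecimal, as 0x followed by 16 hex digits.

`height` follows `crc` (2 B), `id` (2 B), so it starts at offset 2 + 2 = 4 and occupies 8 bytes.
Bytes at offsets 4..11: CD 3F 57 2D DD D1 38 1E.
Big-endian stores the most-significant byte at the lowest address.
The bytes are already most-significant first: 0xCD3F572DDDD1381E.

0xCD3F572DDDD1381E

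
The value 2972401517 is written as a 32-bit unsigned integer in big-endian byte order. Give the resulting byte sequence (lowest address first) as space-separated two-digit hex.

2972401517 in hexadecimal, padded to 32 bits, is 0xB12B3F6D.
Split into bytes (most-significant first): B1 2B 3F 6D.
In big-endian order the high byte comes first in memory.
So the memory order matches the most-significant-first order: B1 2B 3F 6D.

B1 2B 3F 6D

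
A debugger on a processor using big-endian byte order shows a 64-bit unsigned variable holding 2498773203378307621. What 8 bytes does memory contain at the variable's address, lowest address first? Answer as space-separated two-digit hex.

22 AD 6C FD 49 A1 02 25

2498773203378307621 in hexadecimal, padded to 64 bits, is 0x22AD6CFD49A10225.
Split into bytes (most-significant first): 22 AD 6C FD 49 A1 02 25.
In big-endian order the high byte comes first in memory.
So the memory order matches the most-significant-first order: 22 AD 6C FD 49 A1 02 25.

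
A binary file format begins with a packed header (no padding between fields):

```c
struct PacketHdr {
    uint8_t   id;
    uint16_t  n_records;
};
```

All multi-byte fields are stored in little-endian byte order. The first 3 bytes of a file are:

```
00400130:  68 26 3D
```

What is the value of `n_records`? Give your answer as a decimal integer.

`n_records` follows `id` (1 byte), so it starts at byte offset 1 and occupies 2 bytes.
Bytes at offsets 1..2: 26 3D.
Little-endian stores the least-significant byte at the lowest address.
Reassemble most-significant byte first: 3D 26 → 0x3D26.
0x3D26 = 15654.

15654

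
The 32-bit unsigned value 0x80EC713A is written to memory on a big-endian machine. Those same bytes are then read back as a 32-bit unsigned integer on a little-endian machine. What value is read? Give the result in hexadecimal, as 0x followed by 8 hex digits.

0x3A71EC80

Stored big-endian, the bytes at ascending addresses are 80 EC 71 3A.
Read back as little-endian, the first byte is least significant, giving 0x3A71EC80.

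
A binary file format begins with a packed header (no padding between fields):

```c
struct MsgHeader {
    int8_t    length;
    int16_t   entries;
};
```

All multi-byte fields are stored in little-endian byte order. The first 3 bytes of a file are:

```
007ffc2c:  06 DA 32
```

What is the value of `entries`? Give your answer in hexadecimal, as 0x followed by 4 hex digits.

0x32DA

`entries` follows `length` (1 byte), so it starts at byte offset 1 and occupies 2 bytes.
Bytes at offsets 1..2: DA 32.
Little-endian: lowest address holds the least-significant byte.
Reassemble most-significant byte first: 32 DA → 0x32DA.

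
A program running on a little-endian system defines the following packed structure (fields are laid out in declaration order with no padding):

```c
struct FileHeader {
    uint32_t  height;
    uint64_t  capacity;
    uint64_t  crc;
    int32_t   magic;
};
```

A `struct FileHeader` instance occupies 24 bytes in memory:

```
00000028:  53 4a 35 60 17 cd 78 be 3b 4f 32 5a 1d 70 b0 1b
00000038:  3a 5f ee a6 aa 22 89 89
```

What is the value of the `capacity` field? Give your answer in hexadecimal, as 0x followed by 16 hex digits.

`capacity` follows `height` (4 bytes), so it starts at byte offset 4 and occupies 8 bytes.
Bytes at offsets 4..11: 17 CD 78 BE 3B 4F 32 5A.
Little-endian stores the least-significant byte at the lowest address.
Reassemble most-significant byte first: 5A 32 4F 3B BE 78 CD 17 → 0x5A324F3BBE78CD17.

0x5A324F3BBE78CD17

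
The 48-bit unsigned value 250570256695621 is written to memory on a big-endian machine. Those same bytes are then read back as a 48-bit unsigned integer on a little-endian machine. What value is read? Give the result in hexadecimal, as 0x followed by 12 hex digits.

250570256695621 in 48-bit hexadecimal is 0xE3E46F244145.
Stored big-endian, the bytes at ascending addresses are E3 E4 6F 24 41 45.
Read back as little-endian, the first byte is least significant, giving 0x4541246FE4E3.

0x4541246FE4E3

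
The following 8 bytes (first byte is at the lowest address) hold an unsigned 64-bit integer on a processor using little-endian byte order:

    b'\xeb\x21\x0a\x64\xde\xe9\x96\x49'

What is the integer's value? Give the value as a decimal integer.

5302682752645734891

Little-endian: lowest address holds the least-significant byte.
Reassemble most-significant byte first: 49 96 E9 DE 64 0A 21 EB → 0x4996E9DE640A21EB.
0x4996E9DE640A21EB = 5302682752645734891.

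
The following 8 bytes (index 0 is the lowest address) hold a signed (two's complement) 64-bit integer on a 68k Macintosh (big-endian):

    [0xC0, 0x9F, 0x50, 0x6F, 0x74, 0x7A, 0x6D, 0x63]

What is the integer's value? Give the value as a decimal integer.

In big-endian order the high byte comes first in memory.
The bytes are already most-significant first: 0xC09F506F747A6D63.
Top bit is set, so as a signed 64-bit value this is 0xC09F506F747A6D63 − 2^64 = -4566843057504621213.

-4566843057504621213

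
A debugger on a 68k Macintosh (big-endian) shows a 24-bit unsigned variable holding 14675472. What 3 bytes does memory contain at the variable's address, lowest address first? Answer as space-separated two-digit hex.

DF EE 10

14675472 in hexadecimal, padded to 24 bits, is 0xDFEE10.
Split into bytes (most-significant first): DF EE 10.
Big-endian stores the most-significant byte at the lowest address.
So the memory order matches the most-significant-first order: DF EE 10.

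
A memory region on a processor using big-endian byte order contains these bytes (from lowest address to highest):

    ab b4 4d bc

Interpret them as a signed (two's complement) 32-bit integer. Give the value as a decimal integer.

Big-endian: lowest address holds the most-significant byte.
The bytes are already most-significant first: 0xABB44DBC.
Top bit is set, so as a signed 32-bit value this is 0xABB44DBC − 2^32 = -1414246980.

-1414246980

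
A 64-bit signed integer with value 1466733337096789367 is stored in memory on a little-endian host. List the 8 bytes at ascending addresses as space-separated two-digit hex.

1466733337096789367 in hexadecimal, padded to 64 bits, is 0x145AE232F1E09D77.
Split into bytes (most-significant first): 14 5A E2 32 F1 E0 9D 77.
In little-endian order the low byte comes first in memory.
So at ascending addresses the bytes are 77 9D E0 F1 32 E2 5A 14.

77 9D E0 F1 32 E2 5A 14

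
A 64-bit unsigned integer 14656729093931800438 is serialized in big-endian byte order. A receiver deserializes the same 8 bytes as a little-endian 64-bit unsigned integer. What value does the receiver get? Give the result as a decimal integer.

8509534781852706763

14656729093931800438 in 64-bit hexadecimal is 0xCB672974CCF01776.
Stored big-endian, the bytes at ascending addresses are CB 67 29 74 CC F0 17 76.
Read back as little-endian, the first byte is least significant, giving 0x7617F0CC742967CB.
0x7617F0CC742967CB = 8509534781852706763.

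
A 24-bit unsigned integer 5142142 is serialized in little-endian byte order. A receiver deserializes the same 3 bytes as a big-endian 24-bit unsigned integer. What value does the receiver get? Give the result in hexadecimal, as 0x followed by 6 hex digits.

5142142 in 24-bit hexadecimal is 0x4E767E.
Stored little-endian, the bytes at ascending addresses are 7E 76 4E.
Read back as big-endian, the last byte is least significant, giving 0x7E764E.

0x7E764E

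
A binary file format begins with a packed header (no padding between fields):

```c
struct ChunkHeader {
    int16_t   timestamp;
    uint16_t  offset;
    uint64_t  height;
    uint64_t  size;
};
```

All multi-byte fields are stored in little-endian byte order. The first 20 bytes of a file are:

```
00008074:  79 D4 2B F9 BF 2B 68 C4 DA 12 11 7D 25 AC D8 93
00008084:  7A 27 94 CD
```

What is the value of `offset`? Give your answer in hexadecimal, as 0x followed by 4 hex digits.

0xF92B

`offset` follows `timestamp` (2 bytes), so it starts at byte offset 2 and occupies 2 bytes.
Bytes at offsets 2..3: 2B F9.
Little-endian stores the least-significant byte at the lowest address.
Reassemble most-significant byte first: F9 2B → 0xF92B.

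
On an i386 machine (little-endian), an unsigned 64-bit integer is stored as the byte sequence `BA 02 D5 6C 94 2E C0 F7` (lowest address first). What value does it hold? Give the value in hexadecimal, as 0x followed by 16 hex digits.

0xF7C02E946CD502BA

In little-endian order the low byte comes first in memory.
Reassemble most-significant byte first: F7 C0 2E 94 6C D5 02 BA → 0xF7C02E946CD502BA.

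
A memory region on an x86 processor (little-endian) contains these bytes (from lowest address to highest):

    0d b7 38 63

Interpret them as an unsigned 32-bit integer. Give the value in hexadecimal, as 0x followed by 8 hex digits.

0x6338B70D

Little-endian stores the least-significant byte at the lowest address.
Reassemble most-significant byte first: 63 38 B7 0D → 0x6338B70D.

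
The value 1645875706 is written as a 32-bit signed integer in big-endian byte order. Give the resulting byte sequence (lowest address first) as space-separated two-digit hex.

62 1A 11 FA

1645875706 in hexadecimal, padded to 32 bits, is 0x621A11FA.
Split into bytes (most-significant first): 62 1A 11 FA.
Big-endian stores the most-significant byte at the lowest address.
So the memory order matches the most-significant-first order: 62 1A 11 FA.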